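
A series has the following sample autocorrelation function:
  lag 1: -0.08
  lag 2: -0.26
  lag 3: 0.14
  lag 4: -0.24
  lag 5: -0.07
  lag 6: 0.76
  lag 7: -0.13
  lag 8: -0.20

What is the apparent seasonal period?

6

The largest autocorrelation is r_6 = 0.76; the remaining lags stay at or below 0.14.
The dominant spike at lag 6 indicates a seasonal period of 6.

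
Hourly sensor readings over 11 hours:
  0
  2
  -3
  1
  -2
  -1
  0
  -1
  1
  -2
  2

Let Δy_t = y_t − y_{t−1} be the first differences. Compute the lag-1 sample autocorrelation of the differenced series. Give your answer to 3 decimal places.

First differences Δy: 2, -5, 4, -3, 1, 1, -1, 2, -3, 4
Mean of differences = 0.2000
Numerator Σ(Δy_t−Δȳ)(Δy_{t+1}−Δȳ) = -64.2400
Denominator Σ(Δy_t−Δȳ)² = 85.6000
r_1(Δy) = -64.2400 / 85.6000 = -0.750

-0.750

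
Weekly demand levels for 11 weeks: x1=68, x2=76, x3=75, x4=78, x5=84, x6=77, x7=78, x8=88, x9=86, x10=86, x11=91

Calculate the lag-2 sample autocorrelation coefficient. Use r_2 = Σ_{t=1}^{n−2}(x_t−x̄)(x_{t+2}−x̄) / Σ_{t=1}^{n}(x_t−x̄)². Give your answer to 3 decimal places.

0.254

Mean x̄ = (68 + 76 + 75 + 78 + 84 + 77 + 78 + 88 + 86 + 86 + 91)/11 = 80.6364
Numerator Σ_{t=1}^{9}(x_t−x̄)(x_{t+2}−x̄) = 119.3719
Denominator Σ(x_t−x̄)² = 470.5455
r_2 = 119.3719 / 470.5455 = 0.254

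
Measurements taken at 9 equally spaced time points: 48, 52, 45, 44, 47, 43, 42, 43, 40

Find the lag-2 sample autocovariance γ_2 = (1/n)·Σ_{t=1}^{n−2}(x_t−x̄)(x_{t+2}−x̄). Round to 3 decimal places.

Mean x̄ = (48 + 52 + 45 + 44 + 47 + 43 + 42 + 43 + 40)/9 = 44.8889
Σ_{t=1}^{7}(x_t−x̄)(x_{t+2}−x̄) = 7.5309
γ_2 = 7.5309 / 9 = 0.837

0.837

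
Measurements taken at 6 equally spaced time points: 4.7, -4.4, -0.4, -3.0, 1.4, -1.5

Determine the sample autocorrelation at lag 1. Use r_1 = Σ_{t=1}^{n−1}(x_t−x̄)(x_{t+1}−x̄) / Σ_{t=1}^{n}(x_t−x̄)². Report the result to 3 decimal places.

Mean x̄ = (4.7 − 4.4 − 0.4 − 3.0 + 1.4 − 1.5)/6 = -0.5333
Deviations from mean: 5.2333, -3.8667, 0.1333, -2.4667, 1.9333, -0.9667
Σ(x_t−x̄)(x_{t+1}−x̄) = (-20.2356) + (-0.5156) + (-0.3289) + (-4.7689) + (-1.8689) = -27.7178
Denominator Σ(x_t−x̄)² = 53.1133
r_1 = -27.7178 / 53.1133 = -0.522

-0.522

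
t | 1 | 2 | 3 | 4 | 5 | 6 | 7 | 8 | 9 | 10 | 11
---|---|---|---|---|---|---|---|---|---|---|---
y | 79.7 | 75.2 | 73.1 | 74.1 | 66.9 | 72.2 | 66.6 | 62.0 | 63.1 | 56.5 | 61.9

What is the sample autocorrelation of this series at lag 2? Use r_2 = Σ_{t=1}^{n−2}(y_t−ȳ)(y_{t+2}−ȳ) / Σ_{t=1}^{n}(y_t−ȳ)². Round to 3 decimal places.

Mean ȳ = (79.7 + 75.2 + 73.1 + 74.1 + 66.9 + 72.2 + 66.6 + 62.0 + 63.1 + 56.5 + 61.9)/11 = 68.3000
Numerator Σ_{t=1}^{9}(y_t−ȳ)(y_{t+2}−ȳ) = 204.9100
Denominator Σ(y_t−ȳ)² = 501.2400
r_2 = 204.9100 / 501.2400 = 0.409

0.409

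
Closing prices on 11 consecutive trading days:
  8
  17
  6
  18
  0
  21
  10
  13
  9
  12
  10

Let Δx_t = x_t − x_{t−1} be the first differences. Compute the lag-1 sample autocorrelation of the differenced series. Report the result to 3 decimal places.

First differences Δx: 9, -11, 12, -18, 21, -11, 3, -4, 3, -2
Mean of differences = 0.2000
Numerator Σ(Δx_t−Δx̄)(Δx_{t+1}−Δx̄) = -1118.0400
Denominator Σ(Δx_t−Δx̄)² = 1269.6000
r_1(Δx) = -1118.0400 / 1269.6000 = -0.881

-0.881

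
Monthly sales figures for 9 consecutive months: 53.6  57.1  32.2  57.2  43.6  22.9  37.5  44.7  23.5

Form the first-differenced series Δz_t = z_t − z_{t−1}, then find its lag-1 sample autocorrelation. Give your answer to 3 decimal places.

-0.477

First differences Δz: 3.5, -24.9, 25.0, -13.6, -20.7, 14.6, 7.2, -21.2
Mean of differences = -3.7625
Numerator Σ(Δz_t−Δz̄)(Δz_{t+1}−Δz̄) = -1178.6814
Denominator Σ(Δz_t−Δz̄)² = 2471.8988
r_1(Δz) = -1178.6814 / 2471.8988 = -0.477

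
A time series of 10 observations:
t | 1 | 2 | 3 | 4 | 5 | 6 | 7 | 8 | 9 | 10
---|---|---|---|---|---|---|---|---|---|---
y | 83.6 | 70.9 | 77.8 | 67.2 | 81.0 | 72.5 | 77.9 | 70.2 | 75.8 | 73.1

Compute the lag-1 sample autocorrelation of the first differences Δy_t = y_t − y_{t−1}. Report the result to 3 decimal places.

First differences Δy: -12.7, 6.9, -10.6, 13.8, -8.5, 5.4, -7.7, 5.6, -2.7
Mean of differences = -1.1667
Numerator Σ(Δy_t−Δȳ)(Δy_{t+1}−Δȳ) = -565.7144
Denominator Σ(Δy_t−Δȳ)² = 698.8000
r_1(Δy) = -565.7144 / 698.8000 = -0.810

-0.810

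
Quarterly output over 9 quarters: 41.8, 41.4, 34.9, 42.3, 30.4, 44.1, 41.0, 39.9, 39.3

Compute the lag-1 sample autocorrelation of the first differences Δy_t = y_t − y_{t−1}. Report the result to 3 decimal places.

-0.768

First differences Δy: -0.4, -6.5, 7.4, -11.9, 13.7, -3.1, -1.1, -0.6
Mean of differences = -0.3125
Numerator Σ(Δy_t−Δȳ)(Δy_{t+1}−Δȳ) = -335.5564
Denominator Σ(Δy_t−Δȳ)² = 436.8688
r_1(Δy) = -335.5564 / 436.8688 = -0.768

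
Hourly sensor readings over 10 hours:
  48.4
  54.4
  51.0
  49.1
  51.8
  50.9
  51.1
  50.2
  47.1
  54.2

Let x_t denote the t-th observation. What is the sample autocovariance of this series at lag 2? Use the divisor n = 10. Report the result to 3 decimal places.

-0.947

Mean x̄ = (48.4 + 54.4 + 51.0 + 49.1 + 51.8 + 50.9 + 51.1 + 50.2 + 47.1 + 54.2)/10 = 50.8200
Σ_{t=1}^{8}(x_t−x̄)(x_{t+2}−x̄) = -9.4668
γ_2 = -9.4668 / 10 = -0.947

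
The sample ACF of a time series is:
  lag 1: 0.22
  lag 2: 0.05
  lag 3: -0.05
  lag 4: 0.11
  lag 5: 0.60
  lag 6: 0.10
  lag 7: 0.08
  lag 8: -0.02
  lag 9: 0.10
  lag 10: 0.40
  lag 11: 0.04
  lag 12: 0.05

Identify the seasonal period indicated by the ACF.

The largest autocorrelation is r_5 = 0.60, with a weaker echo at lag 10 (0.40); the remaining lags stay at or below 0.22. The elevated value at lag 1 (0.22), dropping to 0.05 at lag 2, reflects decaying short-term dependence rather than seasonality.
The dominant spike at lag 5 indicates a seasonal period of 5.

5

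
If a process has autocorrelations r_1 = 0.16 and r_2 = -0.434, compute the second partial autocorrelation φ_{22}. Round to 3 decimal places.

φ_{22} = (r_2 − r_1²) / (1 − r_1²)
r_1² = (0.16)² = 0.0256
Numerator = -0.434 − 0.0256 = -0.4596; denominator = 1 − 0.0256 = 0.9744
φ_{22} = -0.4596 / 0.9744 = -0.472

-0.472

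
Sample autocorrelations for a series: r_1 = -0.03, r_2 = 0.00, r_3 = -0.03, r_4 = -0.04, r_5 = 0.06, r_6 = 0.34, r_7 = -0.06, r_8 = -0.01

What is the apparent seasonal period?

6

The largest autocorrelation is r_6 = 0.34; the remaining lags stay at or below 0.06.
The dominant spike at lag 6 indicates a seasonal period of 6.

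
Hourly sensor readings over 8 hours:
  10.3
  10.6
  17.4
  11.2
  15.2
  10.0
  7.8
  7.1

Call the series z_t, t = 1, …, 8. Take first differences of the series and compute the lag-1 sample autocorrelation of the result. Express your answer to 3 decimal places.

-0.564

First differences Δz: 0.3, 6.8, -6.2, 4.0, -5.2, -2.2, -0.7
Mean of differences = -0.4571
Numerator Σ(Δz_t−Δz̄)(Δz_{t+1}−Δz̄) = -74.2290
Denominator Σ(Δz_t−Δz̄)² = 131.6771
r_1(Δz) = -74.2290 / 131.6771 = -0.564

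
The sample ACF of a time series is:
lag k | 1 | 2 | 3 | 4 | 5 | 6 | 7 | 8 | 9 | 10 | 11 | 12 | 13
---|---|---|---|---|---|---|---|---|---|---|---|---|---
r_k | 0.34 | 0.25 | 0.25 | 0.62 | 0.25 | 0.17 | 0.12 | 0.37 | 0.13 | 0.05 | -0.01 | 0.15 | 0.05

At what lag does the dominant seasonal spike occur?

The largest autocorrelation is r_4 = 0.62, with a weaker echo at lag 8 (0.37); the remaining lags stay at or below 0.34. The elevated value at lag 1 (0.34), dropping to 0.25 at lag 2, reflects decaying short-term dependence rather than seasonality.
The dominant spike at lag 4 indicates a seasonal period of 4.

4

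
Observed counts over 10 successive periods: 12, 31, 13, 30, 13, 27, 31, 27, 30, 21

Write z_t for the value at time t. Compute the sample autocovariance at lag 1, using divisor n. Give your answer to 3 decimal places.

Mean z̄ = (12 + 31 + 13 + 30 + 13 + 27 + 31 + 27 + 30 + 21)/10 = 23.5000
Σ_{t=1}^{9}(z_t−z̄)(z_{t+1}−z̄) = -279.2500
γ_1 = -279.2500 / 10 = -27.925

-27.925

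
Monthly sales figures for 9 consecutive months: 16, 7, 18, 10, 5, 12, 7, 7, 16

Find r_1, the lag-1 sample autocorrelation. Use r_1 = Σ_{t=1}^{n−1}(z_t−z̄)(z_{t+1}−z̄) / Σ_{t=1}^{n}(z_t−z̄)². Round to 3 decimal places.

Mean z̄ = (16 + 7 + 18 + 10 + 5 + 12 + 7 + 7 + 16)/9 = 10.8889
Numerator Σ_{t=1}^{8}(z_t−z̄)(z_{t+1}−z̄) = -64.2346
Denominator Σ(z_t−z̄)² = 184.8889
r_1 = -64.2346 / 184.8889 = -0.347

-0.347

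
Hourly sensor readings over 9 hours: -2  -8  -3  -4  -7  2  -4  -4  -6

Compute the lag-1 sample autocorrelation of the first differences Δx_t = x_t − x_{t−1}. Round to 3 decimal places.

-0.586

First differences Δx: -6, 5, -1, -3, 9, -6, 0, -2
Mean of differences = -0.5000
Numerator Σ(Δx_t−Δx̄)(Δx_{t+1}−Δx̄) = -111.2500
Denominator Σ(Δx_t−Δx̄)² = 190.0000
r_1(Δx) = -111.2500 / 190.0000 = -0.586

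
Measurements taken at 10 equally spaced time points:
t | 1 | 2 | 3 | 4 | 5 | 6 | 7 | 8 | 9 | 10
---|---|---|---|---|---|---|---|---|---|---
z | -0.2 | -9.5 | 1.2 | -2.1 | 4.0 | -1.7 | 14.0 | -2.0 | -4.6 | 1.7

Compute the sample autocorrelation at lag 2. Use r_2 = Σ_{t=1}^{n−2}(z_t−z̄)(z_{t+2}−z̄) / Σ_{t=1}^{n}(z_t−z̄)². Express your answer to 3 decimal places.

Mean z̄ = (-0.2 − 9.5 + 1.2 − 2.1 + 4.0 − 1.7 + 14.0 − 2.0 − 4.6 + 1.7)/10 = 0.0800
Numerator Σ_{t=1}^{8}(z_t−z̄)(z_{t+2}−z̄) = 18.5952
Denominator Σ(z_t−z̄)² = 339.0160
r_2 = 18.5952 / 339.0160 = 0.055

0.055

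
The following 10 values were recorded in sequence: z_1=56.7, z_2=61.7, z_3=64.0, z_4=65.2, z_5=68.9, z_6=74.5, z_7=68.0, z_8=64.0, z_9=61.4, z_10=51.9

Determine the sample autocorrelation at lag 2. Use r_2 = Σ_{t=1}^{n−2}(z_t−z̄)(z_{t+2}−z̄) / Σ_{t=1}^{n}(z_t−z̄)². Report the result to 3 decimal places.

Mean z̄ = (56.7 + 61.7 + 64.0 + 65.2 + 68.9 + 74.5 + 68.0 + 64.0 + 61.4 + 51.9)/10 = 63.6300
Numerator Σ_{t=1}^{8}(z_t−z̄)(z_{t+2}−z̄) = 26.3882
Denominator Σ(z_t−z̄)² = 362.0810
r_2 = 26.3882 / 362.0810 = 0.073

0.073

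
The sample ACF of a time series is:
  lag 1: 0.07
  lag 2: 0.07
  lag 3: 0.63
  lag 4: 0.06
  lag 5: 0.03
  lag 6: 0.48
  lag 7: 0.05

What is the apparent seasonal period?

The largest autocorrelation is r_3 = 0.63, with a weaker echo at lag 6 (0.48); the remaining lags stay at or below 0.07.
The dominant spike at lag 3 indicates a seasonal period of 3.

3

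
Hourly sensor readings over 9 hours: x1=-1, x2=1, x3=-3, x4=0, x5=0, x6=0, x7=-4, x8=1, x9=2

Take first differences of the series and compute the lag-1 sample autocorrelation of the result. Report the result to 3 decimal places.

-0.503

First differences Δx: 2, -4, 3, 0, 0, -4, 5, 1
Mean of differences = 0.3750
Numerator Σ(Δx_t−Δx̄)(Δx_{t+1}−Δx̄) = -35.1406
Denominator Σ(Δx_t−Δx̄)² = 69.8750
r_1(Δx) = -35.1406 / 69.8750 = -0.503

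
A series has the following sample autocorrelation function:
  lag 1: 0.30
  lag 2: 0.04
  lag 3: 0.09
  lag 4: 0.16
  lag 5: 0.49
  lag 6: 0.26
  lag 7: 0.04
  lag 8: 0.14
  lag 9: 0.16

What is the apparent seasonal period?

The largest autocorrelation is r_5 = 0.49; the remaining lags stay at or below 0.30. The elevated value at lag 1 (0.30), dropping to 0.04 at lag 2, reflects decaying short-term dependence rather than seasonality.
The dominant spike at lag 5 indicates a seasonal period of 5.

5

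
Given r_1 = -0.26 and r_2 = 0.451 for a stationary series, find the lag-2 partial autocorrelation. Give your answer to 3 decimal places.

φ_{22} = (r_2 − r_1²) / (1 − r_1²)
r_1² = (-0.26)² = 0.0676
Numerator = 0.451 − 0.0676 = 0.3834; denominator = 1 − 0.0676 = 0.9324
φ_{22} = 0.3834 / 0.9324 = 0.411

0.411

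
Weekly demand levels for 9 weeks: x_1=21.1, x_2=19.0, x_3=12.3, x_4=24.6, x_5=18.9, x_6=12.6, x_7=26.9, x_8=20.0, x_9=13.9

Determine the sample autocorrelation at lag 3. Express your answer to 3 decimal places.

Mean x̄ = (21.1 + 19.0 + 12.3 + 24.6 + 18.9 + 12.6 + 26.9 + 20.0 + 13.9)/9 = 18.8111
Numerator Σ_{t=1}^{6}(x_t−x̄)(x_{t+3}−x̄) = 131.1430
Denominator Σ(x_t−x̄)² = 210.7289
r_3 = 131.1430 / 210.7289 = 0.622

0.622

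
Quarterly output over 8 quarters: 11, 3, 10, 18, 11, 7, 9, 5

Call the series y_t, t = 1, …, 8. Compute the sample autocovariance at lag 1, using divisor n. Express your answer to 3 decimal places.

Mean ȳ = (11 + 3 + 10 + 18 + 11 + 7 + 9 + 5)/8 = 9.2500
Σ_{t=1}^{7}(y_t−ȳ)(y_{t+1}−ȳ) = 3.9375
γ_1 = 3.9375 / 8 = 0.492

0.492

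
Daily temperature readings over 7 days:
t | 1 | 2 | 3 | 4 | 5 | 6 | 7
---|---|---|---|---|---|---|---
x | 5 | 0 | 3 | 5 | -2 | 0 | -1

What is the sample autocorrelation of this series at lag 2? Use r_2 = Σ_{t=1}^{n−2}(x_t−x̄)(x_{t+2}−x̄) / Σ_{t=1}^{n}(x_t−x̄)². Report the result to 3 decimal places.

-0.033

Mean x̄ = (5 + 0 + 3 + 5 − 2 + 0 − 1)/7 = 1.4286
Deviations from mean: 3.5714, -1.4286, 1.5714, 3.5714, -3.4286, -1.4286, -2.4286
Numerator Σ_{t=1}^{5}(x_t−x̄)(x_{t+2}−x̄) = -1.6531
Denominator Σ(x_t−x̄)² = 49.7143
r_2 = -1.6531 / 49.7143 = -0.033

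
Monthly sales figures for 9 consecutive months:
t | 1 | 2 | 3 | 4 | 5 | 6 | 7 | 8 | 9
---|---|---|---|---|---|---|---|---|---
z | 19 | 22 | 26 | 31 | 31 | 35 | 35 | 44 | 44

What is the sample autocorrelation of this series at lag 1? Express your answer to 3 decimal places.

Mean z̄ = (19 + 22 + 26 + 31 + 31 + 35 + 35 + 44 + 44)/9 = 31.8889
Numerator Σ_{t=1}^{8}(z_t−z̄)(z_{t+1}−z̄) = 382.9877
Denominator Σ(z_t−z̄)² = 612.8889
r_1 = 382.9877 / 612.8889 = 0.625

0.625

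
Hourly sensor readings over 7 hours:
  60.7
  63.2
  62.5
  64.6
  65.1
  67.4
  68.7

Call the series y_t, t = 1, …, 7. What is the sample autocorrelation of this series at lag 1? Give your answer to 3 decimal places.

Mean ȳ = (60.7 + 63.2 + 62.5 + 64.6 + 65.1 + 67.4 + 68.7)/7 = 64.6000
Σ(y_t−ȳ)(y_{t+1}−ȳ) = (5.4600) + (2.9400) + (0.0000) + (0.0000) + (1.4000) + (11.4800) = 21.2800
Denominator Σ(y_t−ȳ)² = 46.4800
r_1 = 21.2800 / 46.4800 = 0.458

0.458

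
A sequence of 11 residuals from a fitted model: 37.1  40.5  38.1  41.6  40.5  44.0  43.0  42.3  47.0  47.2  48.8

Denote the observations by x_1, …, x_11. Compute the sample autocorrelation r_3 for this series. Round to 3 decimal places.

Mean x̄ = (37.1 + 40.5 + 38.1 + 41.6 + 40.5 + 44.0 + 43.0 + 42.3 + 47.0 + 47.2 + 48.8)/11 = 42.7364
Numerator Σ_{t=1}^{8}(x_t−x̄)(x_{t+3}−x̄) = 10.1424
Denominator Σ(x_t−x̄)² = 141.2855
r_3 = 10.1424 / 141.2855 = 0.072

0.072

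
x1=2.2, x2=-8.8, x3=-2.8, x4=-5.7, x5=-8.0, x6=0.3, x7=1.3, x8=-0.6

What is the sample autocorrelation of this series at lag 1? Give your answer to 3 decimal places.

-0.071

Mean x̄ = (2.2 − 8.8 − 2.8 − 5.7 − 8.0 + 0.3 + 1.3 − 0.6)/8 = -2.7625
Deviations from mean: 4.9625, -6.0375, -0.0375, -2.9375, -5.2375, 3.0625, 4.0625, 2.1625
Σ(x_t−x̄)(x_{t+1}−x̄) = (-29.9611) + (0.2264) + (0.1102) + (15.3852) + (-16.0398) + (12.4414) + (8.7852) = -9.0527
Denominator Σ(x_t−x̄)² = 127.6988
r_1 = -9.0527 / 127.6988 = -0.071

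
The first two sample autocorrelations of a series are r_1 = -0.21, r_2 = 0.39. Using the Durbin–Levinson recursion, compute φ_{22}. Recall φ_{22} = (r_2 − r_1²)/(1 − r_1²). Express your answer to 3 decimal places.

φ_{22} = (r_2 − r_1²) / (1 − r_1²)
r_1² = (-0.21)² = 0.0441
Numerator = 0.39 − 0.0441 = 0.3459; denominator = 1 − 0.0441 = 0.9559
φ_{22} = 0.3459 / 0.9559 = 0.362

0.362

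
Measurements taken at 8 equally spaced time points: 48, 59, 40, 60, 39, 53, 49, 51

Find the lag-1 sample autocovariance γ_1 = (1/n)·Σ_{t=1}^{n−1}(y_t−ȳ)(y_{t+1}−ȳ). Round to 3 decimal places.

-44.377

Mean ȳ = (48 + 59 + 40 + 60 + 39 + 53 + 49 + 51)/8 = 49.8750
Σ_{t=1}^{7}(y_t−ȳ)(y_{t+1}−ȳ) = -355.0156
γ_1 = -355.0156 / 8 = -44.377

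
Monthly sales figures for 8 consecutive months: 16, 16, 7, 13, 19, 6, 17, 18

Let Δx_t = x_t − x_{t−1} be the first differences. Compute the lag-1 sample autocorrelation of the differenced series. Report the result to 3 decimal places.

-0.515

First differences Δx: 0, -9, 6, 6, -13, 11, 1
Mean of differences = 0.2857
Numerator Σ(Δx_t−Δx̄)(Δx_{t+1}−Δx̄) = -228.3673
Denominator Σ(Δx_t−Δx̄)² = 443.4286
r_1(Δx) = -228.3673 / 443.4286 = -0.515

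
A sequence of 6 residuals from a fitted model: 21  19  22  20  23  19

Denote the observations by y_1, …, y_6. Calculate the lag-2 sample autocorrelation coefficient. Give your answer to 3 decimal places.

Mean ȳ = (21 + 19 + 22 + 20 + 23 + 19)/6 = 20.6667
Deviations from mean: 0.3333, -1.6667, 1.3333, -0.6667, 2.3333, -1.6667
Σ(y_t−ȳ)(y_{t+2}−ȳ) = (0.4444) + (1.1111) + (3.1111) + (1.1111) = 5.7778
Denominator Σ(y_t−ȳ)² = 13.3333
r_2 = 5.7778 / 13.3333 = 0.433

0.433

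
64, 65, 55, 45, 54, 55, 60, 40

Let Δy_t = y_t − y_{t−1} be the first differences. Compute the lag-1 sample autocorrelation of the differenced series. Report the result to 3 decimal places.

-0.184

First differences Δy: 1, -10, -10, 9, 1, 5, -20
Mean of differences = -3.4286
Numerator Σ(Δy_t−Δȳ)(Δy_{t+1}−Δȳ) = -114.8980
Denominator Σ(Δy_t−Δȳ)² = 625.7143
r_1(Δy) = -114.8980 / 625.7143 = -0.184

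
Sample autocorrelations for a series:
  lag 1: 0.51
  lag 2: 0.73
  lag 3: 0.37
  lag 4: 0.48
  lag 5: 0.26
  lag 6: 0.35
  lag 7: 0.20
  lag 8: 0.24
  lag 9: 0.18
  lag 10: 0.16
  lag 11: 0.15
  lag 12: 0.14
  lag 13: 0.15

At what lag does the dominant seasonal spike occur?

The largest autocorrelation is r_2 = 0.73; the remaining lags stay at or below 0.51.
The dominant spike at lag 2 indicates a seasonal period of 2.

2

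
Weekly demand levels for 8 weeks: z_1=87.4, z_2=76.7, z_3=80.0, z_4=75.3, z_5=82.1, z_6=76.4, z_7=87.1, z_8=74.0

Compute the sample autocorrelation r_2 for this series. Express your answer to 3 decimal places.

Mean z̄ = (87.4 + 76.7 + 80.0 + 75.3 + 82.1 + 76.4 + 87.1 + 74.0)/8 = 79.8750
Deviations from mean: 7.5250, -3.1750, 0.1250, -4.5750, 2.2250, -3.4750, 7.2250, -5.8750
Numerator Σ_{t=1}^{6}(z_t−z̄)(z_{t+2}−z̄) = 68.1338
Denominator Σ(z_t−z̄)² = 191.3950
r_2 = 68.1338 / 191.3950 = 0.356

0.356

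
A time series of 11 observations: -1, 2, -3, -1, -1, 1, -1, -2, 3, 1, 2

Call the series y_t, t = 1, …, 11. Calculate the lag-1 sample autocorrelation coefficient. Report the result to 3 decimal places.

-0.139

Mean ȳ = (-1 + 2 − 3 − 1 − 1 + 1 − 1 − 2 + 3 + 1 + 2)/11 = 0.0000
Numerator Σ_{t=1}^{10}(y_t−ȳ)(y_{t+1}−ȳ) = -5.0000
Denominator Σ(y_t−ȳ)² = 36.0000
r_1 = -5.0000 / 36.0000 = -0.139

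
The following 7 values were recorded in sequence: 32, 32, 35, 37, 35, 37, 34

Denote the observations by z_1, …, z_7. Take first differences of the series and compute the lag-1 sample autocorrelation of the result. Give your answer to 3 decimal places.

First differences Δz: 0, 3, 2, -2, 2, -3
Mean of differences = 0.3333
Numerator Σ(Δz_t−Δz̄)(Δz_{t+1}−Δz̄) = -9.7778
Denominator Σ(Δz_t−Δz̄)² = 29.3333
r_1(Δz) = -9.7778 / 29.3333 = -0.333

-0.333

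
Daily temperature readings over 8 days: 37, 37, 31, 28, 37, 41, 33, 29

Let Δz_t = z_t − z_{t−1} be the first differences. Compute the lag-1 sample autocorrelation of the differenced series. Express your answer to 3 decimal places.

0.099

First differences Δz: 0, -6, -3, 9, 4, -8, -4
Mean of differences = -1.1429
Numerator Σ(Δz_t−Δz̄)(Δz_{t+1}−Δz̄) = 21.1224
Denominator Σ(Δz_t−Δz̄)² = 212.8571
r_1(Δz) = 21.1224 / 212.8571 = 0.099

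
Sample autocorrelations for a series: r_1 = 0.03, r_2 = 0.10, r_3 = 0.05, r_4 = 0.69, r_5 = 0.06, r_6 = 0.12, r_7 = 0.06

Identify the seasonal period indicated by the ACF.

The largest autocorrelation is r_4 = 0.69; the remaining lags stay at or below 0.12.
The dominant spike at lag 4 indicates a seasonal period of 4.

4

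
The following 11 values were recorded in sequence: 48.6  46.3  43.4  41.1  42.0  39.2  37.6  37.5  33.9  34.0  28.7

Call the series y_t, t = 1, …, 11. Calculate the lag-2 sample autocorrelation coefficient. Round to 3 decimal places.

0.393

Mean ȳ = (48.6 + 46.3 + 43.4 + 41.1 + 42.0 + 39.2 + 37.6 + 37.5 + 33.9 + 34.0 + 28.7)/11 = 39.3000
Numerator Σ_{t=1}^{9}(y_t−ȳ)(y_{t+2}−ȳ) = 133.1700
Denominator Σ(y_t−ȳ)² = 338.5800
r_2 = 133.1700 / 338.5800 = 0.393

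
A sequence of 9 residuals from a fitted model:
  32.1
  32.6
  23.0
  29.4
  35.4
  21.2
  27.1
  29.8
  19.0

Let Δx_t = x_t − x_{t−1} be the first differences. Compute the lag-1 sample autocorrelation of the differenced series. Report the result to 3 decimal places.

-0.428

First differences Δx: 0.5, -9.6, 6.4, 6.0, -14.2, 5.9, 2.7, -10.8
Mean of differences = -1.6375
Numerator Σ(Δx_t−Δx̄)(Δx_{t+1}−Δx̄) = -217.3164
Denominator Σ(Δx_t−Δx̄)² = 508.2988
r_1(Δx) = -217.3164 / 508.2988 = -0.428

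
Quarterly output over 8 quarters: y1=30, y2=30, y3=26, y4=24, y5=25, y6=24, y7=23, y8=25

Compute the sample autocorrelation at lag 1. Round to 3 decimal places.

0.560

Mean ȳ = (30 + 30 + 26 + 24 + 25 + 24 + 23 + 25)/8 = 25.8750
Deviations from mean: 4.1250, 4.1250, 0.1250, -1.8750, -0.8750, -1.8750, -2.8750, -0.8750
Numerator Σ_{t=1}^{7}(y_t−ȳ)(y_{t+1}−ȳ) = 28.4844
Denominator Σ(y_t−ȳ)² = 50.8750
r_1 = 28.4844 / 50.8750 = 0.560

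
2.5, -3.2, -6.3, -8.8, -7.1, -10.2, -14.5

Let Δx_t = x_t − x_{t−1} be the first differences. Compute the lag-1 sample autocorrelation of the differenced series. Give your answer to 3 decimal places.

0.044

First differences Δx: -5.7, -3.1, -2.5, 1.7, -3.1, -4.3
Mean of differences = -2.8333
Numerator Σ(Δx_t−Δx̄)(Δx_{t+1}−Δx̄) = 1.3689
Denominator Σ(Δx_t−Δx̄)² = 31.1733
r_1(Δx) = 1.3689 / 31.1733 = 0.044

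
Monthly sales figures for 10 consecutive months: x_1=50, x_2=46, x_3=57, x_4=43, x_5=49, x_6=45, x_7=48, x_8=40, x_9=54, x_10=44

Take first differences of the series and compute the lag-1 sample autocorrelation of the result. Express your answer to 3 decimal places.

-0.785

First differences Δx: -4, 11, -14, 6, -4, 3, -8, 14, -10
Mean of differences = -0.6667
Numerator Σ(Δx_t−Δx̄)(Δx_{t+1}−Δx̄) = -589.1111
Denominator Σ(Δx_t−Δx̄)² = 750.0000
r_1(Δx) = -589.1111 / 750.0000 = -0.785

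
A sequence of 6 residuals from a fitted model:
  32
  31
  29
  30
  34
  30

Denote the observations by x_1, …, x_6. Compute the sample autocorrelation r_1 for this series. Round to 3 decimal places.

Mean x̄ = (32 + 31 + 29 + 30 + 34 + 30)/6 = 31.0000
Σ(x_t−x̄)(x_{t+1}−x̄) = (0.0000) + (0.0000) + (2.0000) + (-3.0000) + (-3.0000) = -4.0000
Denominator Σ(x_t−x̄)² = 16.0000
r_1 = -4.0000 / 16.0000 = -0.250

-0.250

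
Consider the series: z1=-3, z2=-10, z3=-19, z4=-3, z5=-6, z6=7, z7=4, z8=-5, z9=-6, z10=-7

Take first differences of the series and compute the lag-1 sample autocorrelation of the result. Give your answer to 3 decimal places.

-0.257

First differences Δz: -7, -9, 16, -3, 13, -3, -9, -1, -1
Mean of differences = -0.4444
Numerator Σ(Δz_t−Δz̄)(Δz_{t+1}−Δz̄) = -168.4198
Denominator Σ(Δz_t−Δz̄)² = 654.2222
r_1(Δz) = -168.4198 / 654.2222 = -0.257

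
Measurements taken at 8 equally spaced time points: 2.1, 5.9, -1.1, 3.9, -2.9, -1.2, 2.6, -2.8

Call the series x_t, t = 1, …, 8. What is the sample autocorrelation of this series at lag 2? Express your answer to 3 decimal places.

Mean x̄ = (2.1 + 5.9 − 1.1 + 3.9 − 2.9 − 1.2 + 2.6 − 2.8)/8 = 0.8125
Deviations from mean: 1.2875, 5.0875, -1.9125, 3.0875, -3.7125, -2.0125, 1.7875, -3.6125
Σ(x_t−x̄)(x_{t+2}−x̄) = (-2.4623) + (15.7077) + (7.1002) + (-6.2136) + (-6.6361) + (7.2702) = 14.7659
Denominator Σ(x_t−x̄)² = 74.8088
r_2 = 14.7659 / 74.8088 = 0.197

0.197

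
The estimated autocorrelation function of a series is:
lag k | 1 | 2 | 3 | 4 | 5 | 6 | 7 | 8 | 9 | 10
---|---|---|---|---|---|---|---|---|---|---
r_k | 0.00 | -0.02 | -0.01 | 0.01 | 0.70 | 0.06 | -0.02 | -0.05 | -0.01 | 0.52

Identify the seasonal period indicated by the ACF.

The largest autocorrelation is r_5 = 0.70, with a weaker echo at lag 10 (0.52); the remaining lags stay at or below 0.06.
The dominant spike at lag 5 indicates a seasonal period of 5.

5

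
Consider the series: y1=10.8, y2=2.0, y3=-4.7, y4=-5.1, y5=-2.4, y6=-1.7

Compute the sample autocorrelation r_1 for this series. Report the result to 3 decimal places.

0.285

Mean ȳ = (10.8 + 2.0 − 4.7 − 5.1 − 2.4 − 1.7)/6 = -0.1833
Deviations from mean: 10.9833, 2.1833, -4.5167, -4.9167, -2.2167, -1.5167
Σ(y_t−ȳ)(y_{t+1}−ȳ) = (23.9803) + (-9.8614) + (22.2069) + (10.8986) + (3.3619) = 50.5864
Denominator Σ(y_t−ȳ)² = 177.1883
r_1 = 50.5864 / 177.1883 = 0.285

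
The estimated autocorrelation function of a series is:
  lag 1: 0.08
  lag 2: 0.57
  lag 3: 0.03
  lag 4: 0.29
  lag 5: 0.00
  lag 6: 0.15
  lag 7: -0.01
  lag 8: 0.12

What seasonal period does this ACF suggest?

2

The largest autocorrelation is r_2 = 0.57, with weaker echoes at lags 4 (0.29) and 6 (0.15); the remaining lags stay at or below 0.12.
The dominant spike at lag 2 indicates a seasonal period of 2.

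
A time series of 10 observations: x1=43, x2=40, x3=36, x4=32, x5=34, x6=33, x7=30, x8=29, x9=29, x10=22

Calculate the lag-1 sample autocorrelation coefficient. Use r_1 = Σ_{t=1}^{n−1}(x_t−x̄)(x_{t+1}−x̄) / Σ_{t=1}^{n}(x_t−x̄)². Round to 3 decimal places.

0.494

Mean x̄ = (43 + 40 + 36 + 32 + 34 + 33 + 30 + 29 + 29 + 22)/10 = 32.8000
Numerator Σ_{t=1}^{9}(x_t−x̄)(x_{t+1}−x̄) = 158.7600
Denominator Σ(x_t−x̄)² = 321.6000
r_1 = 158.7600 / 321.6000 = 0.494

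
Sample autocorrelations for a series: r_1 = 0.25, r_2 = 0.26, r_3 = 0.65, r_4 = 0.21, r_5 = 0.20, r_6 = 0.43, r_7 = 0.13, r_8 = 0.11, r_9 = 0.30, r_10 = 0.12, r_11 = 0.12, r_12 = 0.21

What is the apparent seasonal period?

3

The largest autocorrelation is r_3 = 0.65, with weaker echoes at lags 6 (0.43) and 9 (0.30); the remaining lags stay at or below 0.26.
The dominant spike at lag 3 indicates a seasonal period of 3.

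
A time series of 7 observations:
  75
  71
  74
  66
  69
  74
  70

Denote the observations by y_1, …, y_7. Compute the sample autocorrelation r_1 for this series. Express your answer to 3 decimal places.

Mean ȳ = (75 + 71 + 74 + 66 + 69 + 74 + 70)/7 = 71.2857
Deviations from mean: 3.7143, -0.2857, 2.7143, -5.2857, -2.2857, 2.7143, -1.2857
Numerator Σ_{t=1}^{6}(y_t−ȳ)(y_{t+1}−ȳ) = -13.7959
Denominator Σ(y_t−ȳ)² = 63.4286
r_1 = -13.7959 / 63.4286 = -0.218

-0.218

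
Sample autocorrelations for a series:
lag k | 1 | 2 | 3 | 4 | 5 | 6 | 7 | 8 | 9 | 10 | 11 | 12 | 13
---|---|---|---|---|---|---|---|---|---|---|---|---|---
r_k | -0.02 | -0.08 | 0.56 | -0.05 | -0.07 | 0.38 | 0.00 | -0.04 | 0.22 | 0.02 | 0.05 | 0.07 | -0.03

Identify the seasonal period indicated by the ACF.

3

The largest autocorrelation is r_3 = 0.56, with weaker echoes at lags 6 (0.38) and 9 (0.22); the remaining lags stay at or below 0.07.
The dominant spike at lag 3 indicates a seasonal period of 3.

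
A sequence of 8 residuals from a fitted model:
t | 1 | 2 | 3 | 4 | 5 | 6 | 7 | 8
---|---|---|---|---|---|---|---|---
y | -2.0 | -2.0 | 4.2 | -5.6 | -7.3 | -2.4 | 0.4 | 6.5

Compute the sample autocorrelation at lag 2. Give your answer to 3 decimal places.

Mean ȳ = (-2.0 − 2.0 + 4.2 − 5.6 − 7.3 − 2.4 + 0.4 + 6.5)/8 = -1.0250
Deviations from mean: -0.9750, -0.9750, 5.2250, -4.5750, -6.2750, -1.3750, 1.4250, 7.5250
Numerator Σ_{t=1}^{6}(y_t−ȳ)(y_{t+2}−ȳ) = -46.4188
Denominator Σ(y_t−ȳ)² = 150.0550
r_2 = -46.4188 / 150.0550 = -0.309

-0.309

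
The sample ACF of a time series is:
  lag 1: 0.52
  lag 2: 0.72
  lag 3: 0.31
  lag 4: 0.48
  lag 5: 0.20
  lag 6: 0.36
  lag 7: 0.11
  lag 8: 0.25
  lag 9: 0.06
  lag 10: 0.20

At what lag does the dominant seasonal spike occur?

The largest autocorrelation is r_2 = 0.72; the remaining lags stay at or below 0.52.
The dominant spike at lag 2 indicates a seasonal period of 2.

2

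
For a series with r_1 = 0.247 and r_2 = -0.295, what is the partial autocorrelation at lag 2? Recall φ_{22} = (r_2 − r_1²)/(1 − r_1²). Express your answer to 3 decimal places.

φ_{22} = (r_2 − r_1²) / (1 − r_1²)
r_1² = (0.247)² = 0.061009
Numerator = -0.295 − 0.0610 = -0.3560; denominator = 1 − 0.0610 = 0.9390
φ_{22} = -0.3560 / 0.9390 = -0.379

-0.379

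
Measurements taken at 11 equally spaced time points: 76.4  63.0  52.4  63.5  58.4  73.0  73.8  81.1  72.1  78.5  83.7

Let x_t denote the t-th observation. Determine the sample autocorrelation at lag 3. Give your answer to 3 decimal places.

0.024

Mean x̄ = (76.4 + 63.0 + 52.4 + 63.5 + 58.4 + 73.0 + 73.8 + 81.1 + 72.1 + 78.5 + 83.7)/11 = 70.5364
Numerator Σ_{t=1}^{8}(x_t−x̄)(x_{t+3}−x̄) = 23.2542
Denominator Σ(x_t−x̄)² = 984.3655
r_3 = 23.2542 / 984.3655 = 0.024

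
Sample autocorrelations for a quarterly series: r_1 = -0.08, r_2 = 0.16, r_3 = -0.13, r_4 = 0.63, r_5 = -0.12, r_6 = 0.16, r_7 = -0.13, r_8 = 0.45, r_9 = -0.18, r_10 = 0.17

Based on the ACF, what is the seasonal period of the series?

The largest autocorrelation is r_4 = 0.63, with a weaker echo at lag 8 (0.45); the remaining lags stay at or below 0.17.
The dominant spike at lag 4 indicates a seasonal period of 4.

4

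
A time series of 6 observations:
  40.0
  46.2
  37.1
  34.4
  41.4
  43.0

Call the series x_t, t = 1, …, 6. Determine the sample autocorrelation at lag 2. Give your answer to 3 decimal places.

-0.598

Mean x̄ = (40.0 + 46.2 + 37.1 + 34.4 + 41.4 + 43.0)/6 = 40.3500
Numerator Σ_{t=1}^{4}(x_t−x̄)(x_{t+2}−x̄) = -52.8500
Denominator Σ(x_t−x̄)² = 88.4350
r_2 = -52.8500 / 88.4350 = -0.598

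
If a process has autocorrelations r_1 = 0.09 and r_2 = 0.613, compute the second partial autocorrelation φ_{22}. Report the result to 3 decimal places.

φ_{22} = (r_2 − r_1²) / (1 − r_1²)
r_1² = (0.09)² = 0.0081
Numerator = 0.613 − 0.0081 = 0.6049; denominator = 1 − 0.0081 = 0.9919
φ_{22} = 0.6049 / 0.9919 = 0.610

0.610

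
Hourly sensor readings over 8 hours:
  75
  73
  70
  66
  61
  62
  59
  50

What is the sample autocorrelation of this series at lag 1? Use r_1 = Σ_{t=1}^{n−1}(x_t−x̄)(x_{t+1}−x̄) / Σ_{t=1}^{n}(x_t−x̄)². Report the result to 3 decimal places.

Mean x̄ = (75 + 73 + 70 + 66 + 61 + 62 + 59 + 50)/8 = 64.5000
Σ(x_t−x̄)(x_{t+1}−x̄) = (89.2500) + (46.7500) + (8.2500) + (-5.2500) + (8.7500) + (13.7500) + (79.7500) = 241.2500
Denominator Σ(x_t−x̄)² = 474.0000
r_1 = 241.2500 / 474.0000 = 0.509

0.509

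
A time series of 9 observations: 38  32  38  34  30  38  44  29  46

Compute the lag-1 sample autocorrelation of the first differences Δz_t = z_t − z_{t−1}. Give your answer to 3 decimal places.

First differences Δz: -6, 6, -4, -4, 8, 6, -15, 17
Mean of differences = 1.0000
Numerator Σ(Δz_t−Δz̄)(Δz_{t+1}−Δz̄) = -371.0000
Denominator Σ(Δz_t−Δz̄)² = 710.0000
r_1(Δz) = -371.0000 / 710.0000 = -0.523

-0.523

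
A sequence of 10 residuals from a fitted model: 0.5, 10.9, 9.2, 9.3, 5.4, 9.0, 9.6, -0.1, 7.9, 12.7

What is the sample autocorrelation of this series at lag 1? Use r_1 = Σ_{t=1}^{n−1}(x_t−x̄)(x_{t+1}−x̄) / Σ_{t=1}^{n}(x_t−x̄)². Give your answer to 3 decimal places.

-0.219

Mean x̄ = (0.5 + 10.9 + 9.2 + 9.3 + 5.4 + 9.0 + 9.6 − 0.1 + 7.9 + 12.7)/10 = 7.4400
Numerator Σ_{t=1}^{9}(x_t−x̄)(x_{t+1}−x̄) = -35.5916
Denominator Σ(x_t−x̄)² = 162.6840
r_1 = -35.5916 / 162.6840 = -0.219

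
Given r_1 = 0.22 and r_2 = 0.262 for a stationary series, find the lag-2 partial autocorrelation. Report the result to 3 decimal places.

φ_{22} = (r_2 − r_1²) / (1 − r_1²)
r_1² = (0.22)² = 0.0484
Numerator = 0.262 − 0.0484 = 0.2136; denominator = 1 − 0.0484 = 0.9516
φ_{22} = 0.2136 / 0.9516 = 0.224

0.224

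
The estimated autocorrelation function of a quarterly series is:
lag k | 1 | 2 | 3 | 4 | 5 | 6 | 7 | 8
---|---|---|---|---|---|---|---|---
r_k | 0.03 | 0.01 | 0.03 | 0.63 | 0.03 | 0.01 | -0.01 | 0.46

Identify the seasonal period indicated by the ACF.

The largest autocorrelation is r_4 = 0.63, with a weaker echo at lag 8 (0.46); the remaining lags stay at or below 0.03.
The dominant spike at lag 4 indicates a seasonal period of 4.

4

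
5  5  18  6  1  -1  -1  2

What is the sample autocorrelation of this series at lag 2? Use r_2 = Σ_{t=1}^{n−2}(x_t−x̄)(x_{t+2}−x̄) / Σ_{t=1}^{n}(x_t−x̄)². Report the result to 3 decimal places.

-0.054

Mean x̄ = (5 + 5 + 18 + 6 + 1 − 1 − 1 + 2)/8 = 4.3750
Deviations from mean: 0.6250, 0.6250, 13.6250, 1.6250, -3.3750, -5.3750, -5.3750, -2.3750
Σ(x_t−x̄)(x_{t+2}−x̄) = (8.5156) + (1.0156) + (-45.9844) + (-8.7344) + (18.1406) + (12.7656) = -14.2813
Denominator Σ(x_t−x̄)² = 263.8750
r_2 = -14.2813 / 263.8750 = -0.054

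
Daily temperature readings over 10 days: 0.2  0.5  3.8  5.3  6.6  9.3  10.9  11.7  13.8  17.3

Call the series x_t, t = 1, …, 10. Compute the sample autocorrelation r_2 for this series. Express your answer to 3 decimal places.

0.373

Mean x̄ = (0.2 + 0.5 + 3.8 + 5.3 + 6.6 + 9.3 + 10.9 + 11.7 + 13.8 + 17.3)/10 = 7.9400
Numerator Σ_{t=1}^{8}(x_t−x̄)(x_{t+2}−x̄) = 107.3288
Denominator Σ(x_t−x̄)² = 287.8640
r_2 = 107.3288 / 287.8640 = 0.373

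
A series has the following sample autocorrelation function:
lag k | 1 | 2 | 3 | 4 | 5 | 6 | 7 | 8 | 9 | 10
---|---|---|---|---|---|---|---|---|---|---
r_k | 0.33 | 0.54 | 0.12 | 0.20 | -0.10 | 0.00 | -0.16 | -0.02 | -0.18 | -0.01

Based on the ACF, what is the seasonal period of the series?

The largest autocorrelation is r_2 = 0.54; the remaining lags stay at or below 0.33.
The dominant spike at lag 2 indicates a seasonal period of 2.

2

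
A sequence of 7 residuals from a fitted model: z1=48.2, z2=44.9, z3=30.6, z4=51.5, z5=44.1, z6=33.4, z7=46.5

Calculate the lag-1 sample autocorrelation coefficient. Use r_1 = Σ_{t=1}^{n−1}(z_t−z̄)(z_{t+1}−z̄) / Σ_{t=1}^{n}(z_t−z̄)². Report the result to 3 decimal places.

Mean z̄ = (48.2 + 44.9 + 30.6 + 51.5 + 44.1 + 33.4 + 46.5)/7 = 42.7429
Numerator Σ_{t=1}^{6}(z_t−z̄)(z_{t+1}−z̄) = -156.6561
Denominator Σ(z_t−z̄)² = 361.8171
r_1 = -156.6561 / 361.8171 = -0.433

-0.433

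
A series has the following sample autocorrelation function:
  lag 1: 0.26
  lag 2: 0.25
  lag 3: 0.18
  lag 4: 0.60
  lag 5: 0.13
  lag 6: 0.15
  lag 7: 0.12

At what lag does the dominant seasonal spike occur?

The largest autocorrelation is r_4 = 0.60; the remaining lags stay at or below 0.26. The elevated value at lag 1 (0.26), dropping to 0.25 at lag 2, reflects decaying short-term dependence rather than seasonality.
The dominant spike at lag 4 indicates a seasonal period of 4.

4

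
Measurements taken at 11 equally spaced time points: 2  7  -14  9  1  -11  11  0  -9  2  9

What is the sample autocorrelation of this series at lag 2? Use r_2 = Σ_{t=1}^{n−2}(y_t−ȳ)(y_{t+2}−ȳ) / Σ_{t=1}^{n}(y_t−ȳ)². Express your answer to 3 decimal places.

-0.326

Mean ȳ = (2 + 7 − 14 + 9 + 1 − 11 + 11 + 0 − 9 + 2 + 9)/11 = 0.6364
Numerator Σ_{t=1}^{9}(y_t−ȳ)(y_{t+2}−ȳ) = -239.5372
Denominator Σ(y_t−ȳ)² = 734.5455
r_2 = -239.5372 / 734.5455 = -0.326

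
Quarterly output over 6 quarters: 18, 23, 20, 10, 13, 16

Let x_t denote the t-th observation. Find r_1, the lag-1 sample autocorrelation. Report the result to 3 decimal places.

0.307

Mean x̄ = (18 + 23 + 20 + 10 + 13 + 16)/6 = 16.6667
Deviations from mean: 1.3333, 6.3333, 3.3333, -6.6667, -3.6667, -0.6667
Σ(x_t−x̄)(x_{t+1}−x̄) = (8.4444) + (21.1111) + (-22.2222) + (24.4444) + (2.4444) = 34.2222
Denominator Σ(x_t−x̄)² = 111.3333
r_1 = 34.2222 / 111.3333 = 0.307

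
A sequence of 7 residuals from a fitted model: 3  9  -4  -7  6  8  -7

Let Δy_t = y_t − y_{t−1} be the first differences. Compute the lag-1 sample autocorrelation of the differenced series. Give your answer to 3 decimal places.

First differences Δy: 6, -13, -3, 13, 2, -15
Mean of differences = -1.6667
Numerator Σ(Δy_t−Δȳ)(Δy_{t+1}−Δȳ) = -86.4444
Denominator Σ(Δy_t−Δȳ)² = 595.3333
r_1(Δy) = -86.4444 / 595.3333 = -0.145

-0.145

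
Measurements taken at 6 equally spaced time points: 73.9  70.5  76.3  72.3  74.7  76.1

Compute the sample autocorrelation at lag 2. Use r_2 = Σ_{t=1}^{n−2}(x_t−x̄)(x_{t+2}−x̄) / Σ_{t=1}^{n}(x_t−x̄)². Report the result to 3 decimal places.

0.149

Mean x̄ = (73.9 + 70.5 + 76.3 + 72.3 + 74.7 + 76.1)/6 = 73.9667
Deviations from mean: -0.0667, -3.4667, 2.3333, -1.6667, 0.7333, 2.1333
Σ(x_t−x̄)(x_{t+2}−x̄) = (-0.1556) + (5.7778) + (1.7111) + (-3.5556) = 3.7778
Denominator Σ(x_t−x̄)² = 25.3333
r_2 = 3.7778 / 25.3333 = 0.149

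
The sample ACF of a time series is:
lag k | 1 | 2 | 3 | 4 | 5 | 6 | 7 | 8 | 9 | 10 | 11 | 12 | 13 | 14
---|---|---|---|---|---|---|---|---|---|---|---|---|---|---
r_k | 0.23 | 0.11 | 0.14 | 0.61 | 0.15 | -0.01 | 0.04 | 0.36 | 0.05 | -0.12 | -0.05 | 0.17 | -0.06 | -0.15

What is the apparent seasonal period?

4

The largest autocorrelation is r_4 = 0.61, with a weaker echo at lag 8 (0.36); the remaining lags stay at or below 0.23. The elevated value at lag 1 (0.23), dropping to 0.11 at lag 2, reflects decaying short-term dependence rather than seasonality.
The dominant spike at lag 4 indicates a seasonal period of 4.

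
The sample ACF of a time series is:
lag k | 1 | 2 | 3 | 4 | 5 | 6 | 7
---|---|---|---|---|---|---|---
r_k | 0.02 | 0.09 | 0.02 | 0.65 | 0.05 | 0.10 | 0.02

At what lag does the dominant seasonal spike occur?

4

The largest autocorrelation is r_4 = 0.65; the remaining lags stay at or below 0.10.
The dominant spike at lag 4 indicates a seasonal period of 4.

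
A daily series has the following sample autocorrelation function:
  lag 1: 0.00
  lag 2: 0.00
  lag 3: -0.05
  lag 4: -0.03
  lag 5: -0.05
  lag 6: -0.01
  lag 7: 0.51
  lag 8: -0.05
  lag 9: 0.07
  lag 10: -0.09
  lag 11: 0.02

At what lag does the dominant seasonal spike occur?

The largest autocorrelation is r_7 = 0.51; the remaining lags stay at or below 0.07.
The dominant spike at lag 7 indicates a seasonal period of 7.

7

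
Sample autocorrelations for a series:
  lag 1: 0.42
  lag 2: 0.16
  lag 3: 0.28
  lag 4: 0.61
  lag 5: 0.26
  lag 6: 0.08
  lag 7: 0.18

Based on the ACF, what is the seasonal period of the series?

4

The largest autocorrelation is r_4 = 0.61; the remaining lags stay at or below 0.42. The elevated value at lag 1 (0.42), dropping to 0.16 at lag 2, reflects decaying short-term dependence rather than seasonality.
The dominant spike at lag 4 indicates a seasonal period of 4.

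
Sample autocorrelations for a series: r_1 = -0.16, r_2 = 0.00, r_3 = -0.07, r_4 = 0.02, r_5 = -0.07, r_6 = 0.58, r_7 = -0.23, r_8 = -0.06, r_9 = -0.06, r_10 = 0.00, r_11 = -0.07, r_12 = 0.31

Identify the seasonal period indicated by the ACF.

6

The largest autocorrelation is r_6 = 0.58, with a weaker echo at lag 12 (0.31); the remaining lags stay at or below 0.02.
The dominant spike at lag 6 indicates a seasonal period of 6.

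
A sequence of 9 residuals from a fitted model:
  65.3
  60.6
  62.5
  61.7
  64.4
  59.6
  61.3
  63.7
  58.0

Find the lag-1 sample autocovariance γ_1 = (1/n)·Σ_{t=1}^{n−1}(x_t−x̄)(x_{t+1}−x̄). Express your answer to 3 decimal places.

Mean x̄ = (65.3 + 60.6 + 62.5 + 61.7 + 64.4 + 59.6 + 61.3 + 63.7 + 58.0)/9 = 61.9000
Σ_{t=1}^{8}(x_t−x̄)(x_{t+1}−x̄) = -18.2900
γ_1 = -18.2900 / 9 = -2.032

-2.032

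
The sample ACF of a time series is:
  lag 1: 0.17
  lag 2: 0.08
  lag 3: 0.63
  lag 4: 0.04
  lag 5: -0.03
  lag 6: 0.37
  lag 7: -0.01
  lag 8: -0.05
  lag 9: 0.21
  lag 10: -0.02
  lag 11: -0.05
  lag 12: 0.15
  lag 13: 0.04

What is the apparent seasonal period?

3

The largest autocorrelation is r_3 = 0.63, with weaker echoes at lags 6 (0.37) and 9 (0.21); the remaining lags stay at or below 0.17.
The dominant spike at lag 3 indicates a seasonal period of 3.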